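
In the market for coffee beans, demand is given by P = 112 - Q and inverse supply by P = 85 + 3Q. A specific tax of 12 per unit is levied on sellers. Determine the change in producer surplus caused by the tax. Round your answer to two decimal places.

Without the tax, 112 - Q = 85 + 3Q so Q* = 6.75 and P* = 105.25.
A tax on sellers shifts supply up by 12: 112 - Q = 85 + 3Q + 12, so Q_t = 3.75. Buyers pay P_b = 108.25; sellers receive P_s = P_b - 12 = 96.25.
Producers lose the trapezoid between P_s and P* out to Q_t plus the triangle from Q_t to Q*: change in PS = 21.0938 - 68.3438 = -47.25.

-47.25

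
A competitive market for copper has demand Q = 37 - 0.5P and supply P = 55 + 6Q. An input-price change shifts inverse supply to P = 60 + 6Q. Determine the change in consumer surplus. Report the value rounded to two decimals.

-2.58

Rewriting demand in inverse form: P = 74 - 2Q.
Initial equilibrium: Q_0 = 2.375, P_0 = 69.25; CS_0 = (1/2)(2.375)(4.75) = 5.6406, PS_0 = (1/2)(2.375)(14.25) = 16.9219.
New equilibrium: 74 - 2Q = 60 + 6Q gives Q_1 = 1.75, P_1 = 70.5; CS_1 = 3.0625, PS_1 = 9.1875.
Change in consumer surplus = 3.0625 - 5.6406 = -2.5781.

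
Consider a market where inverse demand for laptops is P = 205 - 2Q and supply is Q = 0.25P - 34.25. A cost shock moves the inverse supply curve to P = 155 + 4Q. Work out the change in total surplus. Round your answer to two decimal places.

Rewriting supply in inverse form: P = 137 + 4Q.
Initial equilibrium: Q_0 = 11.3333, P_0 = 182.3333; CS_0 = (1/2)(11.3333)(22.6667) = 128.4444, PS_0 = (1/2)(11.3333)(45.3333) = 256.8889.
New equilibrium: 205 - 2Q = 155 + 4Q gives Q_1 = 8.3333, P_1 = 188.3333; CS_1 = 69.4444, PS_1 = 138.8889.
Change in total surplus = (69.4444 + 138.8889) - (128.4444 + 256.8889) = -177.

-177.00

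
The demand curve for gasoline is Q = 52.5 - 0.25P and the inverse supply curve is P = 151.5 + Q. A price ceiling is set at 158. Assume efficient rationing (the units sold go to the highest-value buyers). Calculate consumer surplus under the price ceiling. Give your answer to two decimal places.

Rewriting demand in inverse form: P = 210 - 4Q.
Without the control, 210 - 4Q = 151.5 + Q so Q* = 11.7 and P* = 163.2.
At the ceiling price 158, quantity supplied is (158 - 151.5)/1 = 6.5; supply is the short side, so Q = 6.5 trades at P = 158.
The demand price at Q = 6.5 is 184. CS is the trapezoid between demand and 158 over [0, 6.5]: (1/2)[(210 - 158) + (184 - 158)](6.5) = 253.5.

253.50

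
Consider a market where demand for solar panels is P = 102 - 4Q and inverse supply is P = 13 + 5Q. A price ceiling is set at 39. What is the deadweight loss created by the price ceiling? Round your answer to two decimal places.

98.94

Free-market equilibrium: 102 - 4Q = 13 + 5Q gives Q* = 9.8889, P* = 62.4444.
At P = 39, sellers supply (39 - 13)/5 = 5.2 while buyers want more, so the quantity traded is 5.2 at price 39.
At Q = 5.2 the demand price is 81.2 and the supply price is 39. Deadweight loss is the triangle between the curves from 5.2 to 9.8889: (1/2)(81.2 - 39)(9.8889 - 5.2) = 98.9356.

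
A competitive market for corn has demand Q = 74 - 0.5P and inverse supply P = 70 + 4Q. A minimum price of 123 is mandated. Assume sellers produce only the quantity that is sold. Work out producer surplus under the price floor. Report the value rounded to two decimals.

350.00

Rewriting demand in inverse form: P = 148 - 2Q.
Without the control, 148 - 2Q = 70 + 4Q so Q* = 13 and P* = 122.
At P = 123, buyers demand (148 - 123)/2 = 12.5 while sellers would supply more, so the quantity traded is 12.5 at price 123.
The supply price at Q = 12.5 is 120. PS is the trapezoid between 123 and supply over [0, 12.5]: (1/2)[(123 - 70) + (123 - 120)](12.5) = 350.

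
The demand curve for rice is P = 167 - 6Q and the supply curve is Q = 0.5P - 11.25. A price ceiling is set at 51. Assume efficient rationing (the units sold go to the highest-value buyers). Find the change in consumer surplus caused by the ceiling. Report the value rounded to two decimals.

Rewriting supply in inverse form: P = 22.5 + 2Q.
Without the control, 167 - 6Q = 22.5 + 2Q so Q* = 18.0625 and P* = 58.625.
At the ceiling price 51, quantity supplied is (51 - 22.5)/2 = 14.25; supply is the short side, so Q = 14.25 trades at P = 51.
CS goes from (1/2)(18.0625)(108.375) = 978.7617 to 1043.8125 (computed as (167 - 51)(14.25) - (1/2)(6)(14.25)^2), a change of 65.0508.

65.05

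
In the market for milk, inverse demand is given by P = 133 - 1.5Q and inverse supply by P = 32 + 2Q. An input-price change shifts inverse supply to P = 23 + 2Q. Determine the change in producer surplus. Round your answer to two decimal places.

Initial equilibrium: Q_0 = 28.8571, P_0 = 89.7143; CS_0 = (1/2)(28.8571)(43.2857) = 624.551, PS_0 = (1/2)(28.8571)(57.7143) = 832.7347.
New equilibrium: 133 - 1.5Q = 23 + 2Q gives Q_1 = 31.4286, P_1 = 85.8571; CS_1 = 740.8163, PS_1 = 987.7551.
Change in producer surplus = 987.7551 - 832.7347 = 155.0204.

155.02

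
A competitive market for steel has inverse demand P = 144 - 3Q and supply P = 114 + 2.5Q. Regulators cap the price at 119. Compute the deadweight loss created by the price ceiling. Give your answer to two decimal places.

Without the control, 144 - 3Q = 114 + 2.5Q so Q* = 5.4545 and P* = 127.6364.
At the ceiling price 119, quantity supplied is (119 - 114)/2.5 = 2; supply is the short side, so Q = 2 trades at P = 119.
At Q = 2 the demand price is 138 and the supply price is 119. Deadweight loss is the triangle between the curves from 2 to 5.4545: (1/2)(138 - 119)(5.4545 - 2) = 32.8182.

32.82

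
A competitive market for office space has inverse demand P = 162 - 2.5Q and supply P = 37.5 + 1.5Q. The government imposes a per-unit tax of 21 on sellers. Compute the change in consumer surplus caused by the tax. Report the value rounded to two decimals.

-374.06

Pre-tax equilibrium: 162 - 2.5Q = 37.5 + 1.5Q gives Q* = 31.125, P* = 84.1875.
With the tax, sellers need 21 more per unit: 162 - 2.5Q = 37.5 + 1.5Q + 21, so Q_t = 25.875. Buyers pay P_b = 97.3125; sellers receive P_s = P_b - 21 = 76.3125.
Consumers lose the trapezoid between P* and P_b out to Q_t plus the triangle from Q_t to Q*: change in CS = 836.8945 - 1210.957 = -374.0625.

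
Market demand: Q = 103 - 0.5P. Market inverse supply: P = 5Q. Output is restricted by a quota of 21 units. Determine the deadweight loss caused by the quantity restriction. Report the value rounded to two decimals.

248.64

Rewriting demand in inverse form: P = 206 - 2Q.
Unrestricted equilibrium: Q* = (206 - 0)/(2 + 5) = 29.4286.
At Q = 21 the demand price is 206 - 2(21) = 164 and the supply price is 0 + 5(21) = 105.
DWL = (1/2)(gap between curves at 21) x (Q* - 21) = (1/2)(59)(8.4286) = 248.6429.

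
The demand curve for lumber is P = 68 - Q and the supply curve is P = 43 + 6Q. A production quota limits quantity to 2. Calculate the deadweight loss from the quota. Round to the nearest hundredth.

8.64

Unrestricted equilibrium: Q* = (68 - 43)/(1 + 6) = 3.5714.
At Q = 2 the demand price is 68 - (2) = 66 and the supply price is 43 + 6(2) = 55.
Deadweight loss is the triangle between the curves from 2 to 3.5714: (1/2)(66 - 55)(3.5714 - 2) = 8.6429.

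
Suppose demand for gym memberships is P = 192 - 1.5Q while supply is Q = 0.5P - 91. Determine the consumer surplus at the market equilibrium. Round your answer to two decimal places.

Rewriting supply in inverse form: P = 182 + 2Q.
Equilibrium: 192 - 1.5Q = 182 + 2Q, so Q* = 2.8571 and P* = 187.7143.
CS is the area between the demand curve and P* from 0 to Q*: (1/2)(2.8571)(4.2857) = 6.1224.

6.12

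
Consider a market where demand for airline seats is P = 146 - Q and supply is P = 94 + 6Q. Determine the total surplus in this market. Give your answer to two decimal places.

Set 146 - Q = 94 + 6Q, which gives 52 = 7Q, so Q* = 7.4286 and P* = 146 - (7.4286) = 138.5714.
Total surplus is the full triangle between the curves from 0 to Q*: (1/2)(7.4286)(146 - 94) = 193.1429.

193.14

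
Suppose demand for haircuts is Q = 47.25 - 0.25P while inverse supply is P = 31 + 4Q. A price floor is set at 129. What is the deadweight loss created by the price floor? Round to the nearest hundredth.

90.25

Rewriting demand in inverse form: P = 189 - 4Q.
Without the control, 189 - 4Q = 31 + 4Q so Q* = 19.75 and P* = 110.
At P = 129, buyers demand (189 - 129)/4 = 15 while sellers would supply more, so the quantity traded is 15 at price 129.
The lost-trades triangle has base Q* - 15 = 4.75 and height equal to the gap between the curves at Q = 15, which is 129 - 91 = 38. DWL = (1/2)(4.75)(38) = 90.25.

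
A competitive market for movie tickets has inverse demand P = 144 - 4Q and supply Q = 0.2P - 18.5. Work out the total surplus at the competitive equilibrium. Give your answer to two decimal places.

147.35

Rewriting supply in inverse form: P = 92.5 + 5Q.
Set 144 - 4Q = 92.5 + 5Q, which gives 51.5 = 9Q, so Q* = 5.7222 and P* = 144 - 4(5.7222) = 121.1111.
CS = (1/2)(5.7222)(22.8889) = 65.4877 and PS = (1/2)(5.7222)(28.6111) = 81.8596, so total surplus = 147.3472.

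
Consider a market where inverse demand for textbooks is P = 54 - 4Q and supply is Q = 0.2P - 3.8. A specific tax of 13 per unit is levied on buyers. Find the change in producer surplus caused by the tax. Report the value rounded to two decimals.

-22.87

Rewriting supply in inverse form: P = 19 + 5Q.
Without the tax, 54 - 4Q = 19 + 5Q so Q* = 3.8889 and P* = 38.4444.
A tax on buyers shifts demand down by 13: (54 - 13) - 4Q = 19 + 5Q, so Q_t = 2.4444. Buyers pay P_b = 44.2222; sellers receive P_s = P_b - 13 = 31.2222.
PS falls from (1/2)(3.8889)(19.4444) = 37.8086 to (1/2)(2.4444)(12.2222) = 14.9383, a change of -22.8704.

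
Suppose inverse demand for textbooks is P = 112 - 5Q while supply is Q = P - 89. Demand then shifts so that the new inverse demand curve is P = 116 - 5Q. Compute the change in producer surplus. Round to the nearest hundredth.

2.78

Rewriting supply in inverse form: P = 89 + Q.
Initial equilibrium: Q_0 = 3.8333, P_0 = 92.8333; CS_0 = (1/2)(3.8333)(19.1667) = 36.7361, PS_0 = (1/2)(3.8333)(3.8333) = 7.3472.
New equilibrium: 116 - 5Q = 89 + Q gives Q_1 = 4.5, P_1 = 93.5; CS_1 = 50.625, PS_1 = 10.125.
Change in producer surplus = 10.125 - 7.3472 = 2.7778.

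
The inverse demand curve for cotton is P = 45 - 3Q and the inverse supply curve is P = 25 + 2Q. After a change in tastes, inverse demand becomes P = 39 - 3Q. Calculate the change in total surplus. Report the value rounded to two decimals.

-20.40

Initial equilibrium: Q_0 = 4, P_0 = 33; CS_0 = (1/2)(4)(12) = 24, PS_0 = (1/2)(4)(8) = 16.
New equilibrium: 39 - 3Q = 25 + 2Q gives Q_1 = 2.8, P_1 = 30.6; CS_1 = 11.76, PS_1 = 7.84.
Change in total surplus = (11.76 + 7.84) - (24 + 16) = -20.4.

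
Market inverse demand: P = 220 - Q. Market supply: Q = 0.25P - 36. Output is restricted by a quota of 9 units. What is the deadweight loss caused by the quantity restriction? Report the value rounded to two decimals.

96.10

Rewriting supply in inverse form: P = 144 + 4Q.
Unrestricted equilibrium: Q* = (220 - 144)/(1 + 4) = 15.2.
At Q = 9 the demand price is 220 - (9) = 211 and the supply price is 144 + 4(9) = 180.
Deadweight loss is the triangle between the curves from 9 to 15.2: (1/2)(211 - 180)(15.2 - 9) = 96.1.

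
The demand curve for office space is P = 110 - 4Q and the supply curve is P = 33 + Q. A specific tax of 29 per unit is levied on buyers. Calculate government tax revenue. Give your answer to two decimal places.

278.40

Pre-tax equilibrium: 110 - 4Q = 33 + Q gives Q* = 15.4, P* = 48.4.
A tax on buyers shifts demand down by 29: (110 - 29) - 4Q = 33 + Q, so Q_t = 9.6. Buyers pay P_b = 71.6; sellers receive P_s = P_b - 29 = 42.6.
Revenue is the tax times quantity traded: 29 x 9.6 = 278.4.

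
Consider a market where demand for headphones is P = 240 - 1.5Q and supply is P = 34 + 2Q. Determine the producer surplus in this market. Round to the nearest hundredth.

3464.16

Set 240 - 1.5Q = 34 + 2Q, which gives 206 = 3.5Q, so Q* = 58.8571 and P* = 240 - 1.5(58.8571) = 151.7143.
The supply curve's price intercept is 34, so PS = (1/2)(Q*)(P* - 34) = (1/2)(58.8571)(117.7143) = 3464.1633.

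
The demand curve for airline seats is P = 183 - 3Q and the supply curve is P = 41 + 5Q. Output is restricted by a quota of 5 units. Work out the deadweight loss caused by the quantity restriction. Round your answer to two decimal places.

650.25

Unrestricted equilibrium: Q* = (183 - 41)/(3 + 5) = 17.75.
At Q = 5 the demand price is 183 - 3(5) = 168 and the supply price is 41 + 5(5) = 66.
Deadweight loss is the triangle between the curves from 5 to 17.75: (1/2)(168 - 66)(17.75 - 5) = 650.25.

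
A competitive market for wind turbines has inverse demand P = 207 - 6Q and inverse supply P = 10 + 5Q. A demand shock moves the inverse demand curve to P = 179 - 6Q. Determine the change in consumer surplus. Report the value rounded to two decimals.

Initial equilibrium: Q_0 = 17.9091, P_0 = 99.5455; CS_0 = (1/2)(17.9091)(107.4545) = 962.2066, PS_0 = (1/2)(17.9091)(89.5455) = 801.8388.
New equilibrium: 179 - 6Q = 10 + 5Q gives Q_1 = 15.3636, P_1 = 86.8182; CS_1 = 708.124, PS_1 = 590.1033.
Change in consumer surplus = 708.124 - 962.2066 = -254.0826.

-254.08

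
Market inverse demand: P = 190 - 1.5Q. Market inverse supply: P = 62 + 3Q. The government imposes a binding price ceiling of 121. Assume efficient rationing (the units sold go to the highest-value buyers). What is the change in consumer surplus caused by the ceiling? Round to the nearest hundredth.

460.10

Without the control, 190 - 1.5Q = 62 + 3Q so Q* = 28.4444 and P* = 147.3333.
At P = 121, sellers supply (121 - 62)/3 = 19.6667 while buyers want more, so the quantity traded is 19.6667 at price 121.
CS goes from (1/2)(28.4444)(42.6667) = 606.8148 to 1066.9167 (computed as (190 - 121)(19.6667) - (1/2)(1.5)(19.6667)^2), a change of 460.1019.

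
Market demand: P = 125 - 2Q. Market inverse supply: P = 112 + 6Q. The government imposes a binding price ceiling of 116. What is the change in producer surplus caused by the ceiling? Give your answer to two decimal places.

-6.59

Without the control, 125 - 2Q = 112 + 6Q so Q* = 1.625 and P* = 121.75.
At P = 116, sellers supply (116 - 112)/6 = 0.6667 while buyers want more, so the quantity traded is 0.6667 at price 116.
PS goes from (1/2)(1.625)(9.75) = 7.9219 to 1.3333 (computed as (116 - 112)(0.6667) - (1/2)(6)(0.6667)^2), a change of -6.5885.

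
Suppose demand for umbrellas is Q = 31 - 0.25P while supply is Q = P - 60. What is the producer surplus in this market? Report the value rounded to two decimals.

Rewriting demand in inverse form: P = 124 - 4Q.
Rewriting supply in inverse form: P = 60 + Q.
Setting demand equal to supply, 64 = 5Q, so Q* = 12.8 and P* = 72.8.
The supply curve's price intercept is 60, so PS = (1/2)(Q*)(P* - 60) = (1/2)(12.8)(12.8) = 81.92.

81.92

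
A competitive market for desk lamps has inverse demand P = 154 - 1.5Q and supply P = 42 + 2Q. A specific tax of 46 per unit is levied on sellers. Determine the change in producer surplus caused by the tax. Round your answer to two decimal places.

Pre-tax equilibrium: 154 - 1.5Q = 42 + 2Q gives Q* = 32, P* = 106.
A tax on sellers shifts supply up by 46: 154 - 1.5Q = 42 + 2Q + 46, so Q_t = 18.8571. Buyers pay P_b = 125.7143; sellers receive P_s = P_b - 46 = 79.7143.
PS falls from (1/2)(32)(64) = 1024 to (1/2)(18.8571)(37.7143) = 355.5918, a change of -668.4082.

-668.41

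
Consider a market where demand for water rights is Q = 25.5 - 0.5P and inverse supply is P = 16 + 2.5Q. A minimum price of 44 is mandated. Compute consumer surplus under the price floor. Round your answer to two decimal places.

12.25

Rewriting demand in inverse form: P = 51 - 2Q.
Free-market equilibrium: 51 - 2Q = 16 + 2.5Q gives Q* = 7.7778, P* = 35.4444.
At the floor price 44, quantity demanded is (51 - 44)/2 = 3.5; demand is the short side, so Q = 3.5 trades at P = 44.
CS is the triangle under demand above 44: (1/2)(3.5)(51 - 44) = 12.25.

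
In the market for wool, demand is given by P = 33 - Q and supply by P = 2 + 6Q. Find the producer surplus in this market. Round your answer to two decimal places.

58.84

Equilibrium: 33 - Q = 2 + 6Q, so Q* = 4.4286 and P* = 28.5714.
Producer surplus is the triangle above supply below P*: (1/2)(4.4286)(28.5714 - 2) = (1/2)(4.4286)(26.5714) = 58.8367.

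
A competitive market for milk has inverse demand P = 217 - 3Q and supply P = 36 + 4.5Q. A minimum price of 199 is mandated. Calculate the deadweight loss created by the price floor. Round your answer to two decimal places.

Without the control, 217 - 3Q = 36 + 4.5Q so Q* = 24.1333 and P* = 144.6.
At the floor price 199, quantity demanded is (217 - 199)/3 = 6; demand is the short side, so Q = 6 trades at P = 199.
At Q = 6 the demand price is 199 and the supply price is 63. Deadweight loss is the triangle between the curves from 6 to 24.1333: (1/2)(199 - 63)(24.1333 - 6) = 1233.0667.

1233.07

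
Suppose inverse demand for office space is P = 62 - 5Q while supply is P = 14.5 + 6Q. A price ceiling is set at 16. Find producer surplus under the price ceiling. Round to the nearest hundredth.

Free-market equilibrium: 62 - 5Q = 14.5 + 6Q gives Q* = 4.3182, P* = 40.4091.
At P = 16, sellers supply (16 - 14.5)/6 = 0.25 while buyers want more, so the quantity traded is 0.25 at price 16.
PS is the triangle above supply below 16: (1/2)(0.25)(16 - 14.5) = 0.1875.

0.19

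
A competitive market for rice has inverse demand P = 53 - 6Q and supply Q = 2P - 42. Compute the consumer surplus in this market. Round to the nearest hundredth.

72.71

Rewriting supply in inverse form: P = 21 + 0.5Q.
Set 53 - 6Q = 21 + 0.5Q, which gives 32 = 6.5Q, so Q* = 4.9231 and P* = 53 - 6(4.9231) = 23.4615.
Consumer surplus is the triangle under demand above P*: (1/2)(4.9231)(53 - 23.4615) = (1/2)(4.9231)(29.5385) = 72.7101.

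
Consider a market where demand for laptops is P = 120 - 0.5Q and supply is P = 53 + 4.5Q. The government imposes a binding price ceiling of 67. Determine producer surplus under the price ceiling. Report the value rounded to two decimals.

21.78

Free-market equilibrium: 120 - 0.5Q = 53 + 4.5Q gives Q* = 13.4, P* = 113.3.
At the ceiling price 67, quantity supplied is (67 - 53)/4.5 = 3.1111; supply is the short side, so Q = 3.1111 trades at P = 67.
PS is the triangle above supply below 67: (1/2)(3.1111)(67 - 53) = 21.7778.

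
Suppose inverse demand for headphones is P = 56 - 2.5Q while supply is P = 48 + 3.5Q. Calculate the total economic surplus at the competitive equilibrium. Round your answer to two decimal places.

Equilibrium: 56 - 2.5Q = 48 + 3.5Q, so Q* = 1.3333 and P* = 52.6667.
Total surplus is the full triangle between the curves from 0 to Q*: (1/2)(1.3333)(56 - 48) = 5.3333.

5.33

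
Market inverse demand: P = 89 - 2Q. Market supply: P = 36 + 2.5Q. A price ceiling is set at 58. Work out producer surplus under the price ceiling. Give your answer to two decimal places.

96.80

Free-market equilibrium: 89 - 2Q = 36 + 2.5Q gives Q* = 11.7778, P* = 65.4444.
At the ceiling price 58, quantity supplied is (58 - 36)/2.5 = 8.8; supply is the short side, so Q = 8.8 trades at P = 58.
PS is the triangle above supply below 58: (1/2)(8.8)(58 - 36) = 96.8.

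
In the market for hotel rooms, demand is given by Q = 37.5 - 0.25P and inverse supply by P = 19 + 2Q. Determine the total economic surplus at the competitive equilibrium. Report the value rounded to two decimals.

Rewriting demand in inverse form: P = 150 - 4Q.
Set 150 - 4Q = 19 + 2Q, which gives 131 = 6Q, so Q* = 21.8333 and P* = 150 - 4(21.8333) = 62.6667.
Total surplus is the full triangle between the curves from 0 to Q*: (1/2)(21.8333)(150 - 19) = 1430.0833.

1430.08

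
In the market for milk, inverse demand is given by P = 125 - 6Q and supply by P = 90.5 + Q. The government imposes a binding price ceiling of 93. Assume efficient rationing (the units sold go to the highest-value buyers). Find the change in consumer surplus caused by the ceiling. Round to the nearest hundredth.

-11.62

Without the control, 125 - 6Q = 90.5 + Q so Q* = 4.9286 and P* = 95.4286.
At P = 93, sellers supply (93 - 90.5)/1 = 2.5 while buyers want more, so the quantity traded is 2.5 at price 93.
CS goes from (1/2)(4.9286)(29.5714) = 72.8724 to 61.25 (computed as (125 - 93)(2.5) - (1/2)(6)(2.5)^2), a change of -11.6224.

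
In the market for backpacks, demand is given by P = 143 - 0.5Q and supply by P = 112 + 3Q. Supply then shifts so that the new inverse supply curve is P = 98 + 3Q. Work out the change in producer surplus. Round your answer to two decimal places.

130.29

Initial equilibrium: Q_0 = 8.8571, P_0 = 138.5714; CS_0 = (1/2)(8.8571)(4.4286) = 19.6122, PS_0 = (1/2)(8.8571)(26.5714) = 117.6735.
New equilibrium: 143 - 0.5Q = 98 + 3Q gives Q_1 = 12.8571, P_1 = 136.5714; CS_1 = 41.3265, PS_1 = 247.9592.
Change in producer surplus = 247.9592 - 117.6735 = 130.2857.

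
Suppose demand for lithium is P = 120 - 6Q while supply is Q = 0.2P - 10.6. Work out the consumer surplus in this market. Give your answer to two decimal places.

Rewriting supply in inverse form: P = 53 + 5Q.
Equilibrium: 120 - 6Q = 53 + 5Q, so Q* = 6.0909 and P* = 83.4545.
CS is the area between the demand curve and P* from 0 to Q*: (1/2)(6.0909)(36.5455) = 111.2975.

111.30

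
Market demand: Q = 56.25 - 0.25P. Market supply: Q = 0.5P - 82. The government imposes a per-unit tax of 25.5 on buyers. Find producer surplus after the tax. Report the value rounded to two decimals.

Rewriting demand in inverse form: P = 225 - 4Q.
Rewriting supply in inverse form: P = 164 + 2Q.
Pre-tax equilibrium: 225 - 4Q = 164 + 2Q gives Q* = 10.1667, P* = 184.3333.
With the tax, buyers' net willingness to pay falls by 25.5: (225 - 25.5) - 4Q = 164 + 2Q, so Q_t = 5.9167. Buyers pay P_b = 201.3333; sellers receive P_s = P_b - 25.5 = 175.8333.
PS = (1/2)(Q_t)(P_s - 164) = (1/2)(5.9167)(11.8333) = 35.0069.

35.01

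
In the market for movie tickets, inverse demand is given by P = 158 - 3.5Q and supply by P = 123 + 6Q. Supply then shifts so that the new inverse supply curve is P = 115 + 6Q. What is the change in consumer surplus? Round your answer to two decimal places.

Initial equilibrium: Q_0 = 3.6842, P_0 = 145.1053; CS_0 = (1/2)(3.6842)(12.8947) = 23.7535, PS_0 = (1/2)(3.6842)(22.1053) = 40.7202.
New equilibrium: 158 - 3.5Q = 115 + 6Q gives Q_1 = 4.5263, P_1 = 142.1579; CS_1 = 35.8532, PS_1 = 61.4626.
Change in consumer surplus = 35.8532 - 23.7535 = 12.0997.

12.10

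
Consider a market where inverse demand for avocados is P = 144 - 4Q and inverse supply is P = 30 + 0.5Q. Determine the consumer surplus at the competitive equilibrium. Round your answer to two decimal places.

1283.56

Equilibrium: 144 - 4Q = 30 + 0.5Q, so Q* = 25.3333 and P* = 42.6667.
Consumer surplus is the triangle under demand above P*: (1/2)(25.3333)(144 - 42.6667) = (1/2)(25.3333)(101.3333) = 1283.5556.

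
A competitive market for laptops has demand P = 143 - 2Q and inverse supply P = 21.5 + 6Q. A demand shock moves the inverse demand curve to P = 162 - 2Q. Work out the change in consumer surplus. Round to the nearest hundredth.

77.78

Initial equilibrium: Q_0 = 15.1875, P_0 = 112.625; CS_0 = (1/2)(15.1875)(30.375) = 230.6602, PS_0 = (1/2)(15.1875)(91.125) = 691.9805.
New equilibrium: 162 - 2Q = 21.5 + 6Q gives Q_1 = 17.5625, P_1 = 126.875; CS_1 = 308.4414, PS_1 = 925.3242.
Change in consumer surplus = 308.4414 - 230.6602 = 77.7812.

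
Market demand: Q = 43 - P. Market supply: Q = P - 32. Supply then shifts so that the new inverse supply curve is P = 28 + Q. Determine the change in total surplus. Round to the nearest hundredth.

Rewriting demand in inverse form: P = 43 - Q.
Rewriting supply in inverse form: P = 32 + Q.
Initial equilibrium: Q_0 = 5.5, P_0 = 37.5; CS_0 = (1/2)(5.5)(5.5) = 15.125, PS_0 = (1/2)(5.5)(5.5) = 15.125.
New equilibrium: 43 - Q = 28 + Q gives Q_1 = 7.5, P_1 = 35.5; CS_1 = 28.125, PS_1 = 28.125.
Change in total surplus = (28.125 + 28.125) - (15.125 + 15.125) = 26.

26.00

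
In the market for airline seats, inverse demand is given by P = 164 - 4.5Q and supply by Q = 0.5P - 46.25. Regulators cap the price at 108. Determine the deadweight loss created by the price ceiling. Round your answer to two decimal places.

Rewriting supply in inverse form: P = 92.5 + 2Q.
Free-market equilibrium: 164 - 4.5Q = 92.5 + 2Q gives Q* = 11, P* = 114.5.
At P = 108, sellers supply (108 - 92.5)/2 = 7.75 while buyers want more, so the quantity traded is 7.75 at price 108.
At Q = 7.75 the demand price is 129.125 and the supply price is 108. Deadweight loss is the triangle between the curves from 7.75 to 11: (1/2)(129.125 - 108)(11 - 7.75) = 34.3281.

34.33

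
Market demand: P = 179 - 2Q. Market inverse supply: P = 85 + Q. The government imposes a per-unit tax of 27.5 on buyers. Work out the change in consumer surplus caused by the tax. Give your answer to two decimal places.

Without the tax, 179 - 2Q = 85 + Q so Q* = 31.3333 and P* = 116.3333.
With the tax, buyers' net willingness to pay falls by 27.5: (179 - 27.5) - 2Q = 85 + Q, so Q_t = 22.1667. Buyers pay P_b = 134.6667; sellers receive P_s = P_b - 27.5 = 107.1667.
Consumers lose the trapezoid between P* and P_b out to Q_t plus the triangle from Q_t to Q*: change in CS = 491.3611 - 981.7778 = -490.4167.

-490.42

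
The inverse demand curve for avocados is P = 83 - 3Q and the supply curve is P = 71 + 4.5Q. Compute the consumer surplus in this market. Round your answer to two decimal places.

3.84

Equilibrium: 83 - 3Q = 71 + 4.5Q, so Q* = 1.6 and P* = 78.2.
The demand choke price is 83, so CS = (1/2)(Q*)(83 - P*) = (1/2)(1.6)(4.8) = 3.84.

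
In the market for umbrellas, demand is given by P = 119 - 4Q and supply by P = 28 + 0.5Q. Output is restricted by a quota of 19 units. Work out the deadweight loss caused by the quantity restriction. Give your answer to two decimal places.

Without the quota, 119 - 4Q = 28 + 0.5Q gives Q* = 20.2222.
At Q = 19 the demand price is 119 - 4(19) = 43 and the supply price is 28 + 0.5(19) = 37.5.
Deadweight loss is the triangle between the curves from 19 to 20.2222: (1/2)(43 - 37.5)(20.2222 - 19) = 3.3611.

3.36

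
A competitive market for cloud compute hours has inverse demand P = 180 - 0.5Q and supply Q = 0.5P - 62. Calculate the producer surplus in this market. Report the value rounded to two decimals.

Rewriting supply in inverse form: P = 124 + 2Q.
Setting demand equal to supply, 56 = 2.5Q, so Q* = 22.4 and P* = 168.8.
Producer surplus is the triangle above supply below P*: (1/2)(22.4)(168.8 - 124) = (1/2)(22.4)(44.8) = 501.76.

501.76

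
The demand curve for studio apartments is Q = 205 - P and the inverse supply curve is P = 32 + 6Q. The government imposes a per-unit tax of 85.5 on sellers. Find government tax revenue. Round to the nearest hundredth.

Rewriting demand in inverse form: P = 205 - Q.
Pre-tax equilibrium: 205 - Q = 32 + 6Q gives Q* = 24.7143, P* = 180.2857.
A tax on sellers shifts supply up by 85.5: 205 - Q = 32 + 6Q + 85.5, so Q_t = 12.5. Buyers pay P_b = 192.5; sellers receive P_s = P_b - 85.5 = 107.
Tax revenue = t x Q_t = 85.5 x 12.5 = 1068.75.

1068.75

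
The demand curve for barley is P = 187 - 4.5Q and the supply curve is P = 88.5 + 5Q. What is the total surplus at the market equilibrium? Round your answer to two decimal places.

510.64

Equilibrium: 187 - 4.5Q = 88.5 + 5Q, so Q* = 10.3684 and P* = 140.3421.
Total surplus is the full triangle between the curves from 0 to Q*: (1/2)(10.3684)(187 - 88.5) = 510.6447.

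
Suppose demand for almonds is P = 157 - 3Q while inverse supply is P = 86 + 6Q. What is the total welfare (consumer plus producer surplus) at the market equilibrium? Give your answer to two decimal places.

280.06

Set 157 - 3Q = 86 + 6Q, which gives 71 = 9Q, so Q* = 7.8889 and P* = 157 - 3(7.8889) = 133.3333.
CS = (1/2)(7.8889)(23.6667) = 93.3519 and PS = (1/2)(7.8889)(47.3333) = 186.7037, so total surplus = 280.0556.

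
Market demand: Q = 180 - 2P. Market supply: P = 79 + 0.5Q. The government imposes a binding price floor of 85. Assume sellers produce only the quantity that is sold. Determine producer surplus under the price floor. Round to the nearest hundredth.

Rewriting demand in inverse form: P = 90 - 0.5Q.
Free-market equilibrium: 90 - 0.5Q = 79 + 0.5Q gives Q* = 11, P* = 84.5.
At P = 85, buyers demand (90 - 85)/0.5 = 10 while sellers would supply more, so the quantity traded is 10 at price 85.
The supply price at Q = 10 is 84. PS is the trapezoid between 85 and supply over [0, 10]: (1/2)[(85 - 79) + (85 - 84)](10) = 35.

35.00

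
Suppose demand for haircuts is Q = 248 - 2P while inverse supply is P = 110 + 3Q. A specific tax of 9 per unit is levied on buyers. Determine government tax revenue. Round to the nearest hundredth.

12.86

Rewriting demand in inverse form: P = 124 - 0.5Q.
Without the tax, 124 - 0.5Q = 110 + 3Q so Q* = 4 and P* = 122.
With the tax, buyers' net willingness to pay falls by 9: (124 - 9) - 0.5Q = 110 + 3Q, so Q_t = 1.4286. Buyers pay P_b = 123.2857; sellers receive P_s = P_b - 9 = 114.2857.
Revenue is the tax times quantity traded: 9 x 1.4286 = 12.8571.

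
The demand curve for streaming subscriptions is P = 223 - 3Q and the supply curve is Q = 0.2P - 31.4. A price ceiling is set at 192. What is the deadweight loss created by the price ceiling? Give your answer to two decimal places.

Rewriting supply in inverse form: P = 157 + 5Q.
Free-market equilibrium: 223 - 3Q = 157 + 5Q gives Q* = 8.25, P* = 198.25.
At P = 192, sellers supply (192 - 157)/5 = 7 while buyers want more, so the quantity traded is 7 at price 192.
At Q = 7 the demand price is 202 and the supply price is 192. Deadweight loss is the triangle between the curves from 7 to 8.25: (1/2)(202 - 192)(8.25 - 7) = 6.25.

6.25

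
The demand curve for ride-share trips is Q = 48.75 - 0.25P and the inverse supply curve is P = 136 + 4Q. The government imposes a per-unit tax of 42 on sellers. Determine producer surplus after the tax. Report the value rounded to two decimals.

9.03

Rewriting demand in inverse form: P = 195 - 4Q.
Without the tax, 195 - 4Q = 136 + 4Q so Q* = 7.375 and P* = 165.5.
A tax on sellers shifts supply up by 42: 195 - 4Q = 136 + 4Q + 42, so Q_t = 2.125. Buyers pay P_b = 186.5; sellers receive P_s = P_b - 42 = 144.5.
PS = (1/2)(Q_t)(P_s - 136) = (1/2)(2.125)(8.5) = 9.0312.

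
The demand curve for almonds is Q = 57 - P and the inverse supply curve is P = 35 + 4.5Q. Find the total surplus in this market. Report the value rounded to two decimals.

44.00

Rewriting demand in inverse form: P = 57 - Q.
Setting demand equal to supply, 22 = 5.5Q, so Q* = 4 and P* = 53.
Total surplus is the full triangle between the curves from 0 to Q*: (1/2)(4)(57 - 35) = 44.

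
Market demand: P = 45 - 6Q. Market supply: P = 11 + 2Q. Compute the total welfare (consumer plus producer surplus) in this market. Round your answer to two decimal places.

Set 45 - 6Q = 11 + 2Q, which gives 34 = 8Q, so Q* = 4.25 and P* = 45 - 6(4.25) = 19.5.
CS = (1/2)(4.25)(25.5) = 54.1875 and PS = (1/2)(4.25)(8.5) = 18.0625, so total surplus = 72.25.

72.25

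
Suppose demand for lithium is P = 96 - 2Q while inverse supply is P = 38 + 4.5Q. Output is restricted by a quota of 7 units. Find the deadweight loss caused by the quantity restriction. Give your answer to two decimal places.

Unrestricted equilibrium: Q* = (96 - 38)/(2 + 4.5) = 8.9231.
At Q = 7 the demand price is 96 - 2(7) = 82 and the supply price is 38 + 4.5(7) = 69.5.
DWL = (1/2)(gap between curves at 7) x (Q* - 7) = (1/2)(12.5)(1.9231) = 12.0192.

12.02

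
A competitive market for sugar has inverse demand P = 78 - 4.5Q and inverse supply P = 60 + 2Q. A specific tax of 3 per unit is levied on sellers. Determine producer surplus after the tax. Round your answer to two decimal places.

Pre-tax equilibrium: 78 - 4.5Q = 60 + 2Q gives Q* = 2.7692, P* = 65.5385.
A tax on sellers shifts supply up by 3: 78 - 4.5Q = 60 + 2Q + 3, so Q_t = 2.3077. Buyers pay P_b = 67.6154; sellers receive P_s = P_b - 3 = 64.6154.
PS = (1/2)(Q_t)(P_s - 60) = (1/2)(2.3077)(4.6154) = 5.3254.

5.33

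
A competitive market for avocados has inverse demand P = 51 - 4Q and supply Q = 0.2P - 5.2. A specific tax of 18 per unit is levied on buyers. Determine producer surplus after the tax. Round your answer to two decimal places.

1.51

Rewriting supply in inverse form: P = 26 + 5Q.
Without the tax, 51 - 4Q = 26 + 5Q so Q* = 2.7778 and P* = 39.8889.
With the tax, buyers' net willingness to pay falls by 18: (51 - 18) - 4Q = 26 + 5Q, so Q_t = 0.7778. Buyers pay P_b = 47.8889; sellers receive P_s = P_b - 18 = 29.8889.
Producer surplus is the triangle above supply below P_s: (1/2)(0.7778)(29.8889 - 26) = 1.5123.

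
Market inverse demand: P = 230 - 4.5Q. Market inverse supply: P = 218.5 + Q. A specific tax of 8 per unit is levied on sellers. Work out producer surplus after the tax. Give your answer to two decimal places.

0.20

Pre-tax equilibrium: 230 - 4.5Q = 218.5 + Q gives Q* = 2.0909, P* = 220.5909.
A tax on sellers shifts supply up by 8: 230 - 4.5Q = 218.5 + Q + 8, so Q_t = 0.6364. Buyers pay P_b = 227.1364; sellers receive P_s = P_b - 8 = 219.1364.
PS = (1/2)(Q_t)(P_s - 218.5) = (1/2)(0.6364)(0.6364) = 0.2025.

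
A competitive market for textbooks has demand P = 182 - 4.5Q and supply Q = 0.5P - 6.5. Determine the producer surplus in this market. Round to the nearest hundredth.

676.00

Rewriting supply in inverse form: P = 13 + 2Q.
Setting demand equal to supply, 169 = 6.5Q, so Q* = 26 and P* = 65.
PS is the area between P* and the supply curve from 0 to Q*: (1/2)(26)(52) = 676.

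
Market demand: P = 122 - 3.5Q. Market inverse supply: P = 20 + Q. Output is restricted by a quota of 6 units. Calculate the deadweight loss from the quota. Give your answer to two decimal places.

625.00

Without the quota, 122 - 3.5Q = 20 + Q gives Q* = 22.6667.
At Q = 6 the demand price is 122 - 3.5(6) = 101 and the supply price is 20 + (6) = 26.
Deadweight loss is the triangle between the curves from 6 to 22.6667: (1/2)(101 - 26)(22.6667 - 6) = 625.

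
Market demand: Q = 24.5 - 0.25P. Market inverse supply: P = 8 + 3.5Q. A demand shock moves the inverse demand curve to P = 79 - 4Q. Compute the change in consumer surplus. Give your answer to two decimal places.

-108.76

Rewriting demand in inverse form: P = 98 - 4Q.
Initial equilibrium: Q_0 = 12, P_0 = 50; CS_0 = (1/2)(12)(48) = 288, PS_0 = (1/2)(12)(42) = 252.
New equilibrium: 79 - 4Q = 8 + 3.5Q gives Q_1 = 9.4667, P_1 = 41.1333; CS_1 = 179.2356, PS_1 = 156.8311.
Change in consumer surplus = 179.2356 - 288 = -108.7644.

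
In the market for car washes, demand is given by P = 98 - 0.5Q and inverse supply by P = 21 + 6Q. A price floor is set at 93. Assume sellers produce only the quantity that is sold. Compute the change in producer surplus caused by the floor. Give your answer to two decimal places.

-0.99

Free-market equilibrium: 98 - 0.5Q = 21 + 6Q gives Q* = 11.8462, P* = 92.0769.
At the floor price 93, quantity demanded is (98 - 93)/0.5 = 10; demand is the short side, so Q = 10 trades at P = 93.
PS goes from (1/2)(11.8462)(71.0769) = 420.9941 to 420 (computed as (93 - 21)(10) - (1/2)(6)(10)^2), a change of -0.9941.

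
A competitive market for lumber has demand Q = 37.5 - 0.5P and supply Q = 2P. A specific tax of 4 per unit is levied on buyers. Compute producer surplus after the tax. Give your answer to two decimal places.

201.64

Rewriting demand in inverse form: P = 75 - 2Q.
Rewriting supply in inverse form: P = 0.5Q.
Without the tax, 75 - 2Q = 0.5Q so Q* = 30 and P* = 15.
A tax on buyers shifts demand down by 4: (75 - 4) - 2Q = 0.5Q, so Q_t = 28.4. Buyers pay P_b = 18.2; sellers receive P_s = P_b - 4 = 14.2.
Producer surplus is the triangle above supply below P_s: (1/2)(28.4)(14.2 - 0) = 201.64.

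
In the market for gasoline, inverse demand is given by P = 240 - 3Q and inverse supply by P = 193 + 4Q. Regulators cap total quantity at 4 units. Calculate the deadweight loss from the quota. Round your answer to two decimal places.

Without the quota, 240 - 3Q = 193 + 4Q gives Q* = 6.7143.
At Q = 4 the demand price is 240 - 3(4) = 228 and the supply price is 193 + 4(4) = 209.
Deadweight loss is the triangle between the curves from 4 to 6.7143: (1/2)(228 - 209)(6.7143 - 4) = 25.7857.

25.79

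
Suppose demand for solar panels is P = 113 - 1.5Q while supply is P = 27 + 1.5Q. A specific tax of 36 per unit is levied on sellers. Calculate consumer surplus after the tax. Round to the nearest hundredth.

208.33

Pre-tax equilibrium: 113 - 1.5Q = 27 + 1.5Q gives Q* = 28.6667, P* = 70.
With the tax, sellers need 36 more per unit: 113 - 1.5Q = 27 + 1.5Q + 36, so Q_t = 16.6667. Buyers pay P_b = 88; sellers receive P_s = P_b - 36 = 52.
Consumer surplus is the triangle under demand above P_b: (1/2)(16.6667)(113 - 88) = 208.3333.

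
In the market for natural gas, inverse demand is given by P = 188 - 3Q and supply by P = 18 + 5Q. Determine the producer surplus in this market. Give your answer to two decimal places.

Equilibrium: 188 - 3Q = 18 + 5Q, so Q* = 21.25 and P* = 124.25.
PS is the area between P* and the supply curve from 0 to Q*: (1/2)(21.25)(106.25) = 1128.9062.

1128.91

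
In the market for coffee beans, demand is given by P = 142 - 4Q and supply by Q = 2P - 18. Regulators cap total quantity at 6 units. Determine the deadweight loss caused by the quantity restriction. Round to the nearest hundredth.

1248.44

Rewriting supply in inverse form: P = 9 + 0.5Q.
Without the quota, 142 - 4Q = 9 + 0.5Q gives Q* = 29.5556.
At Q = 6 the demand price is 142 - 4(6) = 118 and the supply price is 9 + 0.5(6) = 12.
Deadweight loss is the triangle between the curves from 6 to 29.5556: (1/2)(118 - 12)(29.5556 - 6) = 1248.4444.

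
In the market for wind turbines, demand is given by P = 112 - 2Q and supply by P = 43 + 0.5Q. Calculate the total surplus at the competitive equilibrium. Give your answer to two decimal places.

Set 112 - 2Q = 43 + 0.5Q, which gives 69 = 2.5Q, so Q* = 27.6 and P* = 112 - 2(27.6) = 56.8.
Total surplus is the full triangle between the curves from 0 to Q*: (1/2)(27.6)(112 - 43) = 952.2.

952.20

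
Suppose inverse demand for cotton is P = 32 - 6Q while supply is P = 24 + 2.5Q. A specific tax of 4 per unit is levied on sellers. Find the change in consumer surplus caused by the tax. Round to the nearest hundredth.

Pre-tax equilibrium: 32 - 6Q = 24 + 2.5Q gives Q* = 0.9412, P* = 26.3529.
With the tax, sellers need 4 more per unit: 32 - 6Q = 24 + 2.5Q + 4, so Q_t = 0.4706. Buyers pay P_b = 29.1765; sellers receive P_s = P_b - 4 = 25.1765.
Consumers lose the trapezoid between P* and P_b out to Q_t plus the triangle from Q_t to Q*: change in CS = 0.6644 - 2.6574 = -1.9931.

-1.99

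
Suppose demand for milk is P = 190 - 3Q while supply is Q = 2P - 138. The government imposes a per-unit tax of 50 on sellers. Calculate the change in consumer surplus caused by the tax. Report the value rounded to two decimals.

Rewriting supply in inverse form: P = 69 + 0.5Q.
Pre-tax equilibrium: 190 - 3Q = 69 + 0.5Q gives Q* = 34.5714, P* = 86.2857.
A tax on sellers shifts supply up by 50: 190 - 3Q = 69 + 0.5Q + 50, so Q_t = 20.2857. Buyers pay P_b = 129.1429; sellers receive P_s = P_b - 50 = 79.1429.
CS falls from (1/2)(34.5714)(103.7143) = 1792.7755 to (1/2)(20.2857)(60.8571) = 617.2653, a change of -1175.5102.

-1175.51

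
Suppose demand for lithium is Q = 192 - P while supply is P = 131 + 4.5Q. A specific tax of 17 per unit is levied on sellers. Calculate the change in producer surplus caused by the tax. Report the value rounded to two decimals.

-132.77

Rewriting demand in inverse form: P = 192 - Q.
Without the tax, 192 - Q = 131 + 4.5Q so Q* = 11.0909 and P* = 180.9091.
A tax on sellers shifts supply up by 17: 192 - Q = 131 + 4.5Q + 17, so Q_t = 8. Buyers pay P_b = 184; sellers receive P_s = P_b - 17 = 167.
Producers lose the trapezoid between P_s and P* out to Q_t plus the triangle from Q_t to Q*: change in PS = 144 - 276.7686 = -132.7686.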